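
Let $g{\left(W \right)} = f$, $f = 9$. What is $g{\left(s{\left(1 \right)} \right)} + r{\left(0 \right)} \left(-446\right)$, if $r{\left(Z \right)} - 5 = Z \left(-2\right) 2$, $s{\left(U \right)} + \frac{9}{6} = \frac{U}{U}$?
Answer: $-2221$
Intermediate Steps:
$s{\left(U \right)} = - \frac{1}{2}$ ($s{\left(U \right)} = - \frac{3}{2} + \frac{U}{U} = - \frac{3}{2} + 1 = - \frac{1}{2}$)
$g{\left(W \right)} = 9$
$r{\left(Z \right)} = 5 - 4 Z$ ($r{\left(Z \right)} = 5 + Z \left(-2\right) 2 = 5 + - 2 Z 2 = 5 - 4 Z$)
$g{\left(s{\left(1 \right)} \right)} + r{\left(0 \right)} \left(-446\right) = 9 + \left(5 - 0\right) \left(-446\right) = 9 + \left(5 + 0\right) \left(-446\right) = 9 + 5 \left(-446\right) = 9 - 2230 = -2221$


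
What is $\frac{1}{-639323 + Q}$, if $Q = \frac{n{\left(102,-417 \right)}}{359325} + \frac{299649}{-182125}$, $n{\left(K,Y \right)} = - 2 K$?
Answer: $- \frac{872560875}{557849672401364} \approx -1.5642 \cdot 10^{-6}$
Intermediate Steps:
$Q = - \frac{1436113739}{872560875}$ ($Q = \frac{\left(-2\right) 102}{359325} + \frac{299649}{-182125} = \left(-204\right) \frac{1}{359325} + 299649 \left(- \frac{1}{182125}\right) = - \frac{68}{119775} - \frac{299649}{182125} = - \frac{1436113739}{872560875} \approx -1.6459$)
$\frac{1}{-639323 + Q} = \frac{1}{-639323 - \frac{1436113739}{872560875}} = \frac{1}{- \frac{557849672401364}{872560875}} = - \frac{872560875}{557849672401364}$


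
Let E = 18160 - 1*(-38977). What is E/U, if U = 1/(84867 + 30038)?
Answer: 6565326985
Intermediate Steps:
E = 57137 (E = 18160 + 38977 = 57137)
U = 1/114905 ≈ 8.7028e-6
E/U = 57137/(1/114905) = 57137*114905 = 6565326985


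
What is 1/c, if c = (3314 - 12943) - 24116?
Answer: -1/33745 ≈ -2.9634e-5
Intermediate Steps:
c = -33745 (c = -9629 - 24116 = -33745)
1/c = 1/(-33745) = -1/33745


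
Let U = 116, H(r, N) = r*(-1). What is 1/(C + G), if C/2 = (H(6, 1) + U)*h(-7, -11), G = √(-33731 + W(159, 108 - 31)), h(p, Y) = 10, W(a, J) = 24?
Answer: 2200/4873707 - I*√33707/4873707 ≈ 0.0004514 - 3.767e-5*I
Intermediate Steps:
H(r, N) = -r
G = I*√33707 (G = √(-33731 + 24) = √(-33707) = I*√33707 ≈ 183.59*I)
C = 2200 (C = 2*((-1*6 + 116)*10) = 2*((-6 + 116)*10) = 2*(110*10) = 2*1100 = 2200)
1/(C + G) = 1/(2200 + I*√33707)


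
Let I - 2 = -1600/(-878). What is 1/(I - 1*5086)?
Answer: -439/2231076 ≈ -0.00019677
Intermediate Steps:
I = 1678/439 (I = 2 - 1600/(-878) = 2 - 1600*(-1/878) = 2 + 800/439 = 1678/439 ≈ 3.8223)
1/(I - 1*5086) = 1/(1678/439 - 1*5086) = 1/(1678/439 - 5086) = 1/(-2231076/439) = -439/2231076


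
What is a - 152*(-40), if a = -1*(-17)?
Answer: 6097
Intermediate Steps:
a = 17
a - 152*(-40) = 17 - 152*(-40) = 17 + 6080 = 6097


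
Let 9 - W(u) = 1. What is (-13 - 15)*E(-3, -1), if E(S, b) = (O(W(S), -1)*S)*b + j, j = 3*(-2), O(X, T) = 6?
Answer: -336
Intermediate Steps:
W(u) = 8 (W(u) = 9 - 1*1 = 9 - 1 = 8)
j = -6
E(S, b) = -6 + 6*S*b (E(S, b) = (6*S)*b - 6 = 6*S*b - 6 = -6 + 6*S*b)
(-13 - 15)*E(-3, -1) = (-13 - 15)*(-6 + 6*(-3)*(-1)) = -28*(-6 + 18) = -28*12 = -336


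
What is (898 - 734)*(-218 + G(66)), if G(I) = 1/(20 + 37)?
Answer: -2037700/57 ≈ -35749.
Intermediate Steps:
G(I) = 1/57
(898 - 734)*(-218 + G(66)) = (898 - 734)*(-218 + 1/57) = 164*(-12425/57) = -2037700/57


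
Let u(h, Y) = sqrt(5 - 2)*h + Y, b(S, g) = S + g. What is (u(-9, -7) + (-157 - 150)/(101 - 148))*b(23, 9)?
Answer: -704/47 - 288*sqrt(3) ≈ -513.81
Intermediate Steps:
u(h, Y) = Y + h*sqrt(3) (u(h, Y) = sqrt(3)*h + Y = h*sqrt(3) + Y = Y + h*sqrt(3))
(u(-9, -7) + (-157 - 150)/(101 - 148))*b(23, 9) = ((-7 - 9*sqrt(3)) + (-157 - 150)/(101 - 148))*(23 + 9) = ((-7 - 9*sqrt(3)) - 307/(-47))*32 = ((-7 - 9*sqrt(3)) - 307*(-1/47))*32 = ((-7 - 9*sqrt(3)) + 307/47)*32 = (-22/47 - 9*sqrt(3))*32 = -704/47 - 288*sqrt(3)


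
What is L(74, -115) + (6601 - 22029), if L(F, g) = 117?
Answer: -15311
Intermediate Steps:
L(74, -115) + (6601 - 22029) = 117 + (6601 - 22029) = 117 - 15428 = -15311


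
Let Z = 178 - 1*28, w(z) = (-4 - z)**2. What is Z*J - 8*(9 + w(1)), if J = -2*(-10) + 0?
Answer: 2728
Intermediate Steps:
J = 20 (J = 20 + 0 = 20)
Z = 150 (Z = 178 - 28 = 150)
Z*J - 8*(9 + w(1)) = 150*20 - 8*(9 + (4 + 1)**2) = 3000 - 8*(9 + 5**2) = 3000 - 8*(9 + 25) = 3000 - 8*34 = 3000 - 272 = 2728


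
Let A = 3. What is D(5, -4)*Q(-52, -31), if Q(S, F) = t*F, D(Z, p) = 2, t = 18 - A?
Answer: -930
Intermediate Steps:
t = 15 (t = 18 - 1*3 = 18 - 3 = 15)
Q(S, F) = 15*F
D(5, -4)*Q(-52, -31) = 2*(15*(-31)) = 2*(-465) = -930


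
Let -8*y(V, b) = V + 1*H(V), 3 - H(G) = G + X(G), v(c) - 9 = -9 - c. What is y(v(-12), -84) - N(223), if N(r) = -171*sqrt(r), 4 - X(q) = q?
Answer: -11/8 + 171*sqrt(223) ≈ 2552.2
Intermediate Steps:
v(c) = -c (v(c) = 9 + (-9 - c) = -c)
X(q) = 4 - q
H(G) = -1 (H(G) = 3 - (G + (4 - G)) = 3 - 1*4 = 3 - 4 = -1)
y(V, b) = 1/8 - V/8 (y(V, b) = -(V + 1*(-1))/8 = -(V - 1)/8 = -(-1 + V)/8 = 1/8 - V/8)
y(v(-12), -84) - N(223) = (1/8 - (-1)*(-12)/8) - (-171)*sqrt(223) = (1/8 - 1/8*12) + 171*sqrt(223) = (1/8 - 3/2) + 171*sqrt(223) = -11/8 + 171*sqrt(223)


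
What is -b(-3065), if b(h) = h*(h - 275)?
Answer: -10237100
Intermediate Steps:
b(h) = h*(-275 + h)
-b(-3065) = -(-3065)*(-275 - 3065) = -(-3065)*(-3340) = -1*10237100 = -10237100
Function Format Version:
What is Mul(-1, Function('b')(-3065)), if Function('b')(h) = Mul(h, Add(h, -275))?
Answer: -10237100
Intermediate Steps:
Function('b')(h) = Mul(h, Add(-275, h))
Mul(-1, Function('b')(-3065)) = Mul(-1, Mul(-3065, Add(-275, -3065))) = Mul(-1, Mul(-3065, -3340)) = Mul(-1, 10237100) = -10237100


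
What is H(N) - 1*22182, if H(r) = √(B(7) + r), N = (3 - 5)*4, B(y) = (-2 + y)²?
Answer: -22182 + √17 ≈ -22178.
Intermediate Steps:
N = -8 (N = -2*4 = -8)
H(r) = √(25 + r) (H(r) = √((-2 + 7)² + r) = √(5² + r) = √(25 + r))
H(N) - 1*22182 = √(25 - 8) - 1*22182 = √17 - 22182 = -22182 + √17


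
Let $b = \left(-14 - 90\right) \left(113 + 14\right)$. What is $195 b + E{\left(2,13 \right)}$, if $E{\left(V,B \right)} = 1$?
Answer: $-2575559$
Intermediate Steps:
$b = -13208$ ($b = \left(-104\right) 127 = -13208$)
$195 b + E{\left(2,13 \right)} = 195 \left(-13208\right) + 1 = -2575560 + 1 = -2575559$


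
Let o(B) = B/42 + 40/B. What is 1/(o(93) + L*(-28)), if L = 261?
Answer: -1302/9511573 ≈ -0.00013689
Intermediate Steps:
o(B) = 40/B + B/42 (o(B) = B*(1/42) + 40/B = B/42 + 40/B = 40/B + B/42)
1/(o(93) + L*(-28)) = 1/((40/93 + (1/42)*93) + 261*(-28)) = 1/((40*(1/93) + 31/14) - 7308) = 1/((40/93 + 31/14) - 7308) = 1/(3443/1302 - 7308) = 1/(-9511573/1302) = -1302/9511573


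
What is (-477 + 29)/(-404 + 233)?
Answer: 448/171 ≈ 2.6199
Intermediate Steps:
(-477 + 29)/(-404 + 233) = -448/(-171) = -448*(-1/171) = 448/171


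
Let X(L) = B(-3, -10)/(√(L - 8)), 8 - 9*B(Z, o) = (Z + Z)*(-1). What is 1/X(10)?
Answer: 9*√2/2 ≈ 6.3640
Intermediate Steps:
B(Z, o) = 8/9 + 2*Z/9 (B(Z, o) = 8/9 - (Z + Z)*(-1)/9 = 8/9 - 2*Z*(-1)/9 = 8/9 - (-2)*Z/9 = 8/9 + 2*Z/9)
X(L) = 2/(9*√(-8 + L)) (X(L) = (8/9 + (2/9)*(-3))/(√(L - 8)) = (8/9 - ⅔)/(√(-8 + L)) = 2/(9*√(-8 + L)))
1/X(10) = 1/(2/(9*√(-8 + 10))) = 1/(2/(9*√2)) = 1/(2*(√2/2)/9) = 1/(√2/9) = 9*√2/2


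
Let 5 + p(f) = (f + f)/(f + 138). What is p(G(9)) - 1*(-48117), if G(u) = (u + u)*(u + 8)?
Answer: 1780195/37 ≈ 48113.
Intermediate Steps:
G(u) = 2*u*(8 + u) (G(u) = (2*u)*(8 + u) = 2*u*(8 + u))
p(f) = -5 + 2*f/(138 + f) (p(f) = -5 + (f + f)/(f + 138) = -5 + (2*f)/(138 + f) = -5 + 2*f/(138 + f))
p(G(9)) - 1*(-48117) = 3*(-230 - 2*9*(8 + 9))/(138 + 2*9*(8 + 9)) - 1*(-48117) = 3*(-230 - 2*9*17)/(138 + 2*9*17) + 48117 = 3*(-230 - 1*306)/(138 + 306) + 48117 = 3*(-230 - 306)/444 + 48117 = 3*(1/444)*(-536) + 48117 = -134/37 + 48117 = 1780195/37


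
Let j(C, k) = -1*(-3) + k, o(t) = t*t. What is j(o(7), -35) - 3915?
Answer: -3947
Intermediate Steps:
o(t) = t²
j(C, k) = 3 + k
j(o(7), -35) - 3915 = (3 - 35) - 3915 = -32 - 3915 = -3947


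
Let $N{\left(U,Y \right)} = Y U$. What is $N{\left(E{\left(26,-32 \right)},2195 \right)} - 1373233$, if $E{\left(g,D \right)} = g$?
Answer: $-1316163$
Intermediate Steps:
$N{\left(U,Y \right)} = U Y$
$N{\left(E{\left(26,-32 \right)},2195 \right)} - 1373233 = 26 \cdot 2195 - 1373233 = 57070 - 1373233 = -1316163$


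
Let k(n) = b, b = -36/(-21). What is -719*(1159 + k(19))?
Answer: -5841875/7 ≈ -8.3455e+5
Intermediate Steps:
b = 12/7 (b = -36*(-1/21) = 12/7 ≈ 1.7143)
k(n) = 12/7
-719*(1159 + k(19)) = -719*(1159 + 12/7) = -719*8125/7 = -5841875/7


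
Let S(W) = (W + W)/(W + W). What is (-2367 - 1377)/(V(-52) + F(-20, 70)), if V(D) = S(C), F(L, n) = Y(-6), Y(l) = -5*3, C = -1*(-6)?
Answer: 1872/7 ≈ 267.43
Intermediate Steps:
C = 6
Y(l) = -15
S(W) = 1 (S(W) = (2*W)/((2*W)) = (2*W)*(1/(2*W)) = 1)
F(L, n) = -15
V(D) = 1
(-2367 - 1377)/(V(-52) + F(-20, 70)) = (-2367 - 1377)/(1 - 15) = -3744/(-14) = -3744*(-1/14) = 1872/7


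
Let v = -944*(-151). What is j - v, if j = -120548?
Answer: -263092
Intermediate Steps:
v = 142544
j - v = -120548 - 1*142544 = -120548 - 142544 = -263092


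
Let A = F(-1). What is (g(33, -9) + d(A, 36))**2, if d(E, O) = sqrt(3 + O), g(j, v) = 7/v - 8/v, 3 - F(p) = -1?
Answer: 3160/81 + 2*sqrt(39)/9 ≈ 40.400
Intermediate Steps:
F(p) = 4 (F(p) = 3 - 1*(-1) = 3 + 1 = 4)
A = 4
g(j, v) = -1/v
(g(33, -9) + d(A, 36))**2 = (-1/(-9) + sqrt(3 + 36))**2 = (-1*(-1/9) + sqrt(39))**2 = (1/9 + sqrt(39))**2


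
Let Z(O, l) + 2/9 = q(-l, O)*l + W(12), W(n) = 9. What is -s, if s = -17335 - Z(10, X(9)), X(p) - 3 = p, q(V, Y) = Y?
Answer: 157174/9 ≈ 17464.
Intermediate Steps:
X(p) = 3 + p
Z(O, l) = 79/9 + O*l (Z(O, l) = -2/9 + (O*l + 9) = -2/9 + (9 + O*l) = 79/9 + O*l)
s = -157174/9 (s = -17335 - (79/9 + 10*(3 + 9)) = -17335 - (79/9 + 10*12) = -17335 - (79/9 + 120) = -17335 - 1*1159/9 = -17335 - 1159/9 = -157174/9 ≈ -17464.)
-s = -1*(-157174/9) = 157174/9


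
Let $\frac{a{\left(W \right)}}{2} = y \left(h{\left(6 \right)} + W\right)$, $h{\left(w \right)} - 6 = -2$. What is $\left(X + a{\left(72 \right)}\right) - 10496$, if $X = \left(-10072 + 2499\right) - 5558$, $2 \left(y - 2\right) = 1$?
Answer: $-23247$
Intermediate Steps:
$h{\left(w \right)} = 4$ ($h{\left(w \right)} = 6 - 2 = 4$)
$y = \frac{5}{2}$ ($y = 2 + \frac{1}{2} \cdot 1 = 2 + \frac{1}{2} = \frac{5}{2} \approx 2.5$)
$a{\left(W \right)} = 20 + 5 W$ ($a{\left(W \right)} = 2 \frac{5 \left(4 + W\right)}{2} = 2 \left(10 + \frac{5 W}{2}\right) = 20 + 5 W$)
$X = -13131$ ($X = -7573 - 5558 = -13131$)
$\left(X + a{\left(72 \right)}\right) - 10496 = \left(-13131 + \left(20 + 5 \cdot 72\right)\right) - 10496 = \left(-13131 + \left(20 + 360\right)\right) - 10496 = \left(-13131 + 380\right) - 10496 = -12751 - 10496 = -23247$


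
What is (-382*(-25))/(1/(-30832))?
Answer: -294445600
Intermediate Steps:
(-382*(-25))/(1/(-30832)) = 9550/(-1/30832) = 9550*(-30832) = -294445600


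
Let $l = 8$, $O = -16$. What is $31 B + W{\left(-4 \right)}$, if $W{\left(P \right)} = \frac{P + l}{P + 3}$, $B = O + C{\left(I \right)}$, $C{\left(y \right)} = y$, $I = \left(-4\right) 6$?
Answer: $-1244$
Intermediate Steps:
$I = -24$
$B = -40$ ($B = -16 - 24 = -40$)
$W{\left(P \right)} = \frac{8 + P}{3 + P}$ ($W{\left(P \right)} = \frac{P + 8}{P + 3} = \frac{8 + P}{3 + P}$)
$31 B + W{\left(-4 \right)} = 31 \left(-40\right) + \frac{8 - 4}{3 - 4} = -1240 + \frac{1}{-1} \cdot 4 = -1240 - 4 = -1244$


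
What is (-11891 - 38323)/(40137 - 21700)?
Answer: -50214/18437 ≈ -2.7235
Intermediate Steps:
(-11891 - 38323)/(40137 - 21700) = -50214/18437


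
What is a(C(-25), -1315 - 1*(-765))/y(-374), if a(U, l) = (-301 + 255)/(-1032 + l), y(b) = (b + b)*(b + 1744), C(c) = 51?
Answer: -23/810585160 ≈ -2.8375e-8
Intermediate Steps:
y(b) = 2*b*(1744 + b) (y(b) = (2*b)*(1744 + b) = 2*b*(1744 + b))
a(U, l) = -46/(-1032 + l)
a(C(-25), -1315 - 1*(-765))/y(-374) = (-46/(-1032 + (-1315 - 1*(-765))))/((2*(-374)*(1744 - 374))) = (-46/(-1032 + (-1315 + 765)))/((2*(-374)*1370)) = -46/(-1032 - 550)/(-1024760) = -46/(-1582)*(-1/1024760) = -46*(-1/1582)*(-1/1024760) = (23/791)*(-1/1024760) = -23/810585160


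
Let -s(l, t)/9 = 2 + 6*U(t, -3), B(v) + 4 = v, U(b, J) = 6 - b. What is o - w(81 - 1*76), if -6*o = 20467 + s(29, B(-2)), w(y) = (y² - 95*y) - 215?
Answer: -15811/6 ≈ -2635.2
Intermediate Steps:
B(v) = -4 + v
s(l, t) = -342 + 54*t (s(l, t) = -9*(2 + 6*(6 - t)) = -9*(2 + (36 - 6*t)) = -9*(38 - 6*t) = -342 + 54*t)
w(y) = -215 + y² - 95*y
o = -19801/6 (o = -(20467 + (-342 + 54*(-4 - 2)))/6 = -(20467 + (-342 + 54*(-6)))/6 = -(20467 + (-342 - 324))/6 = -(20467 - 666)/6 = -⅙*19801 = -19801/6 ≈ -3300.2)
o - w(81 - 1*76) = -19801/6 - (-215 + (81 - 1*76)² - 95*(81 - 1*76)) = -19801/6 - (-215 + (81 - 76)² - 95*(81 - 76)) = -19801/6 - (-215 + 5² - 95*5) = -19801/6 - (-215 + 25 - 475) = -19801/6 - 1*(-665) = -19801/6 + 665 = -15811/6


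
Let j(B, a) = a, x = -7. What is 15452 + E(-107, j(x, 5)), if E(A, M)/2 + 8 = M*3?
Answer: 15466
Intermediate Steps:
E(A, M) = -16 + 6*M (E(A, M) = -16 + 2*(M*3) = -16 + 2*(3*M) = -16 + 6*M)
15452 + E(-107, j(x, 5)) = 15452 + (-16 + 6*5) = 15452 + (-16 + 30) = 15452 + 14 = 15466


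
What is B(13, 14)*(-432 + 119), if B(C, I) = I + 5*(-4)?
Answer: 1878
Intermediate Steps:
B(C, I) = -20 + I (B(C, I) = I - 20 = -20 + I)
B(13, 14)*(-432 + 119) = (-20 + 14)*(-432 + 119) = -6*(-313) = 1878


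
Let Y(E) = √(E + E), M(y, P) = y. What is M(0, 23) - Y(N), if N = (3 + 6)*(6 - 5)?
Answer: -3*√2 ≈ -4.2426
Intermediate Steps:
N = 9 (N = 9*1 = 9)
Y(E) = √2*√E (Y(E) = √(2*E) = √2*√E)
M(0, 23) - Y(N) = 0 - √2*√9 = 0 - √2*3 = 0 - 3*√2 = -3*√2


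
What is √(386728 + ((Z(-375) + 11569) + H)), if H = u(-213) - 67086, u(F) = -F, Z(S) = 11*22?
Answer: √331666 ≈ 575.90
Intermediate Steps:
Z(S) = 242
H = -66873 (H = -1*(-213) - 67086 = 213 - 67086 = -66873)
√(386728 + ((Z(-375) + 11569) + H)) = √(386728 + ((242 + 11569) - 66873)) = √(386728 + (11811 - 66873)) = √(386728 - 55062) = √331666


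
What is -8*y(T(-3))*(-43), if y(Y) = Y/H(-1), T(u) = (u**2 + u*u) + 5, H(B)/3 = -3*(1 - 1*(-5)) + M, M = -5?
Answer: -344/3 ≈ -114.67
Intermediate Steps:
H(B) = -69 (H(B) = 3*(-3*(1 - 1*(-5)) - 5) = 3*(-3*(1 + 5) - 5) = 3*(-3*6 - 5) = 3*(-18 - 5) = 3*(-23) = -69)
T(u) = 5 + 2*u**2 (T(u) = (u**2 + u**2) + 5 = 2*u**2 + 5 = 5 + 2*u**2)
y(Y) = -Y/69 (y(Y) = Y/(-69) = Y*(-1/69) = -Y/69)
-8*y(T(-3))*(-43) = -(-8)*(5 + 2*(-3)**2)/69*(-43) = -(-8)*(5 + 2*9)/69*(-43) = -(-8)*(5 + 18)/69*(-43) = -(-8)*23/69*(-43) = -8*(-1/3)*(-43) = (8/3)*(-43) = -344/3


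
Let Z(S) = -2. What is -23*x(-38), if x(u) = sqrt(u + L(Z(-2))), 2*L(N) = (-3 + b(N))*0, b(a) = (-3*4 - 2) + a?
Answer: -23*I*sqrt(38) ≈ -141.78*I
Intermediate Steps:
b(a) = -14 + a (b(a) = (-12 - 2) + a = -14 + a)
L(N) = 0 (L(N) = ((-3 + (-14 + N))*0)/2 = ((-17 + N)*0)/2 = (1/2)*0 = 0)
x(u) = sqrt(u) (x(u) = sqrt(u + 0) = sqrt(u))
-23*x(-38) = -23*I*sqrt(38)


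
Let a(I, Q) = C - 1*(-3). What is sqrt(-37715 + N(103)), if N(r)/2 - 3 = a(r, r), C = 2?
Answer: I*sqrt(37699) ≈ 194.16*I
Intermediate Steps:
a(I, Q) = 5 (a(I, Q) = 2 - 1*(-3) = 2 + 3 = 5)
N(r) = 16 (N(r) = 6 + 2*5 = 6 + 10 = 16)
sqrt(-37715 + N(103)) = sqrt(-37715 + 16) = sqrt(-37699) = I*sqrt(37699)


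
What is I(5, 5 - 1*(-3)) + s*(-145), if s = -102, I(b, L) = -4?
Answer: 14786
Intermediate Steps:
I(5, 5 - 1*(-3)) + s*(-145) = -4 - 102*(-145) = -4 + 14790 = 14786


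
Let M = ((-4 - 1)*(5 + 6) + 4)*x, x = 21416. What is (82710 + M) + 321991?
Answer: -687515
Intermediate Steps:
M = -1092216 (M = ((-4 - 1)*(5 + 6) + 4)*21416 = (-5*11 + 4)*21416 = (-55 + 4)*21416 = -51*21416 = -1092216)
(82710 + M) + 321991 = (82710 - 1092216) + 321991 = -1009506 + 321991 = -687515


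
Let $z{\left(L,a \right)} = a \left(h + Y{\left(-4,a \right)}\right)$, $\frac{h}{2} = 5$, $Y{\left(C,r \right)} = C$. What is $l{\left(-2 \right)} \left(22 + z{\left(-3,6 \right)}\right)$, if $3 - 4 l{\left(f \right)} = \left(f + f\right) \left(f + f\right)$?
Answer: $- \frac{377}{2} \approx -188.5$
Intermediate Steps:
$l{\left(f \right)} = \frac{3}{4} - f^{2}$ ($l{\left(f \right)} = \frac{3}{4} - \frac{\left(f + f\right) \left(f + f\right)}{4} = \frac{3}{4} - \frac{2 f 2 f}{4} = \frac{3}{4} - \frac{4 f^{2}}{4} = \frac{3}{4} - f^{2}$)
$h = 10$ ($h = 2 \cdot 5 = 10$)
$z{\left(L,a \right)} = 6 a$ ($z{\left(L,a \right)} = a \left(10 - 4\right) = a 6 = 6 a$)
$l{\left(-2 \right)} \left(22 + z{\left(-3,6 \right)}\right) = \left(\frac{3}{4} - \left(-2\right)^{2}\right) \left(22 + 6 \cdot 6\right) = \left(\frac{3}{4} - 4\right) \left(22 + 36\right) = \left(\frac{3}{4} - 4\right) 58 = \left(- \frac{13}{4}\right) 58 = - \frac{377}{2}$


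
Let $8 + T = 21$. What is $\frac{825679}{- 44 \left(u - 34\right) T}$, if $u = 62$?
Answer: $- \frac{825679}{16016} \approx -51.553$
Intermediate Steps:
$T = 13$ ($T = -8 + 21 = 13$)
$\frac{825679}{- 44 \left(u - 34\right) T} = \frac{825679}{- 44 \left(62 - 34\right) 13} = \frac{825679}{\left(-44\right) 28 \cdot 13} = \frac{825679}{\left(-1232\right) 13} = \frac{825679}{-16016} = 825679 \left(- \frac{1}{16016}\right) = - \frac{825679}{16016}$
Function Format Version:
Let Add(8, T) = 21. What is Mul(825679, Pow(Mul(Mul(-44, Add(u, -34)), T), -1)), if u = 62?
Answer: Rational(-825679, 16016) ≈ -51.553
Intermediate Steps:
T = 13 (T = Add(-8, 21) = 13)
Mul(825679, Pow(Mul(Mul(-44, Add(u, -34)), T), -1)) = Mul(825679, Pow(Mul(Mul(-44, Add(62, -34)), 13), -1)) = Mul(825679, Pow(Mul(Mul(-44, 28), 13), -1)) = Mul(825679, Pow(Mul(-1232, 13), -1)) = Mul(825679, Pow(-16016, -1)) = Mul(825679, Rational(-1, 16016)) = Rational(-825679, 16016)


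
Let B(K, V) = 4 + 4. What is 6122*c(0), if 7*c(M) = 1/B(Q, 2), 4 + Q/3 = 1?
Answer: 3061/28 ≈ 109.32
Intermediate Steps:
Q = -9 (Q = -12 + 3*1 = -12 + 3 = -9)
B(K, V) = 8
c(M) = 1/56 (c(M) = (⅐)/8 = (⅐)*(⅛) = 1/56)
6122*c(0) = 6122*(1/56) = 3061/28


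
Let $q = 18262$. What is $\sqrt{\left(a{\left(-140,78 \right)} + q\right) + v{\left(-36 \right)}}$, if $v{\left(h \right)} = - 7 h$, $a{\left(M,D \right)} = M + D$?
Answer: $2 \sqrt{4613} \approx 135.84$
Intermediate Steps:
$a{\left(M,D \right)} = D + M$
$\sqrt{\left(a{\left(-140,78 \right)} + q\right) + v{\left(-36 \right)}} = \sqrt{\left(\left(78 - 140\right) + 18262\right) - -252} = \sqrt{\left(-62 + 18262\right) + 252} = \sqrt{18200 + 252} = \sqrt{18452} = 2 \sqrt{4613}$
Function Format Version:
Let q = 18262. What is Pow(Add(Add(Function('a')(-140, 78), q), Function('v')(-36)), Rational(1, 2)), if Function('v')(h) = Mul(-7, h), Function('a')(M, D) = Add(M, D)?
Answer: Mul(2, Pow(4613, Rational(1, 2))) ≈ 135.84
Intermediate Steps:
Function('a')(M, D) = Add(D, M)
Pow(Add(Add(Function('a')(-140, 78), q), Function('v')(-36)), Rational(1, 2)) = Pow(Add(Add(Add(78, -140), 18262), Mul(-7, -36)), Rational(1, 2)) = Pow(Add(Add(-62, 18262), 252), Rational(1, 2)) = Pow(Add(18200, 252), Rational(1, 2)) = Pow(18452, Rational(1, 2)) = Mul(2, Pow(4613, Rational(1, 2)))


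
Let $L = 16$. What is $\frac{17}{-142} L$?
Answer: $- \frac{136}{71} \approx -1.9155$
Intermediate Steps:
$\frac{17}{-142} L = \frac{17}{-142} \cdot 16 = 17 \left(- \frac{1}{142}\right) 16 = \left(- \frac{17}{142}\right) 16 = - \frac{136}{71}$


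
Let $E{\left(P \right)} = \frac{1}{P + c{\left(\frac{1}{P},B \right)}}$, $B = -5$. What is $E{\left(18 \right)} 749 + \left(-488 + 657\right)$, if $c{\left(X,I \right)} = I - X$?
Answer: $\frac{52859}{233} \approx 226.86$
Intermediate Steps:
$E{\left(P \right)} = \frac{1}{-5 + P - \frac{1}{P}}$ ($E{\left(P \right)} = \frac{1}{P - \left(5 + \frac{1}{P}\right)} = \frac{1}{-5 + P - \frac{1}{P}}$)
$E{\left(18 \right)} 749 + \left(-488 + 657\right) = \left(-1\right) 18 \frac{1}{1 - 18 \left(-5 + 18\right)} 749 + \left(-488 + 657\right) = \left(-1\right) 18 \frac{1}{1 - 18 \cdot 13} \cdot 749 + 169 = \left(-1\right) 18 \frac{1}{1 - 234} \cdot 749 + 169 = \left(-1\right) 18 \frac{1}{-233} \cdot 749 + 169 = \left(-1\right) 18 \left(- \frac{1}{233}\right) 749 + 169 = \frac{18}{233} \cdot 749 + 169 = \frac{13482}{233} + 169 = \frac{52859}{233}$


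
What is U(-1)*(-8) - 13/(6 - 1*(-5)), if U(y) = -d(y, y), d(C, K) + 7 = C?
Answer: -717/11 ≈ -65.182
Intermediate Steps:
d(C, K) = -7 + C
U(y) = 7 - y (U(y) = -(-7 + y) = 7 - y)
U(-1)*(-8) - 13/(6 - 1*(-5)) = (7 - 1*(-1))*(-8) - 13/(6 - 1*(-5)) = (7 + 1)*(-8) - 13/(6 + 5) = 8*(-8) - 13/11 = -64 - 13*1/11 = -64 - 13/11 = -717/11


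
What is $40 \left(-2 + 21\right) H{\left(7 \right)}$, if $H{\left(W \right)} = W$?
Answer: $5320$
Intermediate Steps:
$40 \left(-2 + 21\right) H{\left(7 \right)} = 40 \left(-2 + 21\right) 7 = 40 \cdot 19 \cdot 7 = 760 \cdot 7 = 5320$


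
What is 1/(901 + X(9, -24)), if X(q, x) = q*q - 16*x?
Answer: 1/1366 ≈ 0.00073206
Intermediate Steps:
X(q, x) = q² - 16*x
1/(901 + X(9, -24)) = 1/(901 + (9² - 16*(-24))) = 1/(901 + (81 + 384)) = 1/(901 + 465) = 1/1366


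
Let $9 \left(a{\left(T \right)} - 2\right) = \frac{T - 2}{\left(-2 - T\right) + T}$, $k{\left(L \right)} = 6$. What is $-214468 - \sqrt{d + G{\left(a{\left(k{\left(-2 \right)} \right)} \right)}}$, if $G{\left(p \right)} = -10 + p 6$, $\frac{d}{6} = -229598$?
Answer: $-214468 - \frac{i \sqrt{12398286}}{3} \approx -2.1447 \cdot 10^{5} - 1173.7 i$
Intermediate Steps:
$d = -1377588$ ($d = 6 \left(-229598\right) = -1377588$)
$a{\left(T \right)} = \frac{19}{9} - \frac{T}{18}$ ($a{\left(T \right)} = 2 + \frac{\left(T - 2\right) \frac{1}{\left(-2 - T\right) + T}}{9} = 2 + \frac{\left(-2 + T\right) \frac{1}{-2}}{9} = 2 + \frac{\left(-2 + T\right) \left(- \frac{1}{2}\right)}{9} = 2 + \frac{1 - \frac{T}{2}}{9} = 2 - \left(- \frac{1}{9} + \frac{T}{18}\right) = \frac{19}{9} - \frac{T}{18}$)
$G{\left(p \right)} = -10 + 6 p$
$-214468 - \sqrt{d + G{\left(a{\left(k{\left(-2 \right)} \right)} \right)}} = -214468 - \sqrt{-1377588 - \left(10 - 6 \left(\frac{19}{9} - \frac{1}{3}\right)\right)} = -214468 - \sqrt{-1377588 + \left(-10 + 6 \cdot \frac{16}{9}\right)} = -214468 - \sqrt{-1377588 + \left(-10 + \frac{32}{3}\right)} = -214468 - \sqrt{-1377588 + \frac{2}{3}} = -214468 - \sqrt{- \frac{4132762}{3}} = -214468 - \frac{i \sqrt{12398286}}{3}$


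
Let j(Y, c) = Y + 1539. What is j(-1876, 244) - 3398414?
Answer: -3398751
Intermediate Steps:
j(Y, c) = 1539 + Y
j(-1876, 244) - 3398414 = (1539 - 1876) - 3398414 = -337 - 3398414 = -3398751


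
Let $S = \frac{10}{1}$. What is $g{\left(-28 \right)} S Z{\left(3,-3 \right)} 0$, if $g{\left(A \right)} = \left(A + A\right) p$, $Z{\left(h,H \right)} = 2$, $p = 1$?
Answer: $0$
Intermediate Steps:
$S = 10$ ($S = 10 \cdot 1 = 10$)
$g{\left(A \right)} = 2 A$ ($g{\left(A \right)} = \left(A + A\right) 1 = 2 A 1 = 2 A$)
$g{\left(-28 \right)} S Z{\left(3,-3 \right)} 0 = 2 \left(-28\right) 10 \cdot 2 \cdot 0 = - 56 \cdot 20 \cdot 0 = \left(-56\right) 0 = 0$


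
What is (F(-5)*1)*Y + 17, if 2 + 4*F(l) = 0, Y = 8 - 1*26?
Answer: 26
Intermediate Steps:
Y = -18 (Y = 8 - 26 = -18)
F(l) = -½ (F(l) = -½ + (¼)*0 = -½ + 0 = -½)
(F(-5)*1)*Y + 17 = -½*1*(-18) + 17 = -½*(-18) + 17 = 9 + 17 = 26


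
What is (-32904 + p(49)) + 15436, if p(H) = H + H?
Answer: -17370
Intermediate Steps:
p(H) = 2*H
(-32904 + p(49)) + 15436 = (-32904 + 2*49) + 15436 = (-32904 + 98) + 15436 = -32806 + 15436 = -17370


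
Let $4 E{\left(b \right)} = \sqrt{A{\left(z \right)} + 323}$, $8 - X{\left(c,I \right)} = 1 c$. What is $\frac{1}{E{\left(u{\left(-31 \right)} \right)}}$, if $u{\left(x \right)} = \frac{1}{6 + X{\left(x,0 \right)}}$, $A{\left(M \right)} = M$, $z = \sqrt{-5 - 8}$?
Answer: $\frac{4}{\sqrt{323 + i \sqrt{13}}} \approx 0.22256 - 0.0012421 i$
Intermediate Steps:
$z = i \sqrt{13}$ ($z = \sqrt{-13} = i \sqrt{13} \approx 3.6056 i$)
$X{\left(c,I \right)} = 8 - c$ ($X{\left(c,I \right)} = 8 - 1 c = 8 - c$)
$u{\left(x \right)} = \frac{1}{14 - x}$ ($u{\left(x \right)} = \frac{1}{6 - \left(-8 + x\right)} = \frac{1}{14 - x}$)
$E{\left(b \right)} = \frac{\sqrt{323 + i \sqrt{13}}}{4}$ ($E{\left(b \right)} = \frac{\sqrt{i \sqrt{13} + 323}}{4} = \frac{\sqrt{323 + i \sqrt{13}}}{4}$)
$\frac{1}{E{\left(u{\left(-31 \right)} \right)}} = \frac{1}{\frac{1}{4} \sqrt{323 + i \sqrt{13}}} = \frac{4}{\sqrt{323 + i \sqrt{13}}}$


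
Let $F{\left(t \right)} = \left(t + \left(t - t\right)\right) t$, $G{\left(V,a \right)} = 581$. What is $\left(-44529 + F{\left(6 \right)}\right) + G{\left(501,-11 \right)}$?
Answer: $-43912$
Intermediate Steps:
$F{\left(t \right)} = t^{2}$ ($F{\left(t \right)} = \left(t + 0\right) t = t t = t^{2}$)
$\left(-44529 + F{\left(6 \right)}\right) + G{\left(501,-11 \right)} = \left(-44529 + 6^{2}\right) + 581 = \left(-44529 + 36\right) + 581 = -44493 + 581 = -43912$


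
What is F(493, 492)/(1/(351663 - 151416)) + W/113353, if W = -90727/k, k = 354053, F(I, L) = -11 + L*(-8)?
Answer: -4531441754521531744/5733281387 ≈ -7.9037e+8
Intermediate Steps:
F(I, L) = -11 - 8*L
W = -12961/50579 (W = -90727/354053 = -90727*1/354053 = -12961/50579 ≈ -0.25625)
F(493, 492)/(1/(351663 - 151416)) + W/113353 = (-11 - 8*492)/(1/(351663 - 151416)) - 12961/50579/113353 = (-11 - 3936)/(1/200247) - 12961/50579*1/113353 = -3947/1/200247 - 12961/5733281387 = -3947*200247 - 12961/5733281387 = -790374909 - 12961/5733281387 = -4531441754521531744/5733281387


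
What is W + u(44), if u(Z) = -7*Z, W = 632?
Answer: 324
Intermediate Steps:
W + u(44) = 632 - 7*44 = 632 - 308 = 324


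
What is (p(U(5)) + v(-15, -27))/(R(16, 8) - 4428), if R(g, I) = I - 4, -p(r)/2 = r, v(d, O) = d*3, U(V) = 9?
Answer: 9/632 ≈ 0.014241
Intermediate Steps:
v(d, O) = 3*d
p(r) = -2*r
R(g, I) = -4 + I
(p(U(5)) + v(-15, -27))/(R(16, 8) - 4428) = (-2*9 + 3*(-15))/((-4 + 8) - 4428) = (-18 - 45)/(4 - 4428) = -63/(-4424) = -63*(-1/4424) = 9/632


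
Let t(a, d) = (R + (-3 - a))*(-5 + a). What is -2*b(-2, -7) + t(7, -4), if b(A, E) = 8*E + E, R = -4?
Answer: 98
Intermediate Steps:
b(A, E) = 9*E
t(a, d) = (-7 - a)*(-5 + a) (t(a, d) = (-4 + (-3 - a))*(-5 + a) = (-7 - a)*(-5 + a))
-2*b(-2, -7) + t(7, -4) = -18*(-7) + (35 - 1*7**2 - 2*7) = -2*(-63) + (35 - 1*49 - 14) = 126 + (35 - 49 - 14) = 126 - 28 = 98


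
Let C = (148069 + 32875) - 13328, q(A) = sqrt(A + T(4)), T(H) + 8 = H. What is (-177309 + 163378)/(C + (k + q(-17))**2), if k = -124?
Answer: -2548969001/33479678425 - 3454888*I*sqrt(21)/33479678425 ≈ -0.076135 - 0.00047289*I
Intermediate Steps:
T(H) = -8 + H
q(A) = sqrt(-4 + A) (q(A) = sqrt(A + (-8 + 4)) = sqrt(A - 4) = sqrt(-4 + A))
C = 167616 (C = 180944 - 13328 = 167616)
(-177309 + 163378)/(C + (k + q(-17))**2) = (-177309 + 163378)/(167616 + (-124 + sqrt(-4 - 17))**2) = -13931/(167616 + (-124 + sqrt(-21))**2) = -13931/(167616 + (-124 + I*sqrt(21))**2)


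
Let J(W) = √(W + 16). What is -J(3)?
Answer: -√19 ≈ -4.3589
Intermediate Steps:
J(W) = √(16 + W)
-J(3) = -√(16 + 3) = -√19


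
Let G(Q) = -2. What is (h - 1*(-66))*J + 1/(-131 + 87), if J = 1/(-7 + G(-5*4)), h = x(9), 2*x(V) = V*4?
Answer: -1235/132 ≈ -9.3561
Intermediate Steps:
x(V) = 2*V (x(V) = (V*4)/2 = (4*V)/2 = 2*V)
h = 18 (h = 2*9 = 18)
J = -⅑ (J = 1/(-7 - 2) = 1/(-9) = -⅑ ≈ -0.11111)
(h - 1*(-66))*J + 1/(-131 + 87) = (18 - 1*(-66))*(-⅑) + 1/(-131 + 87) = (18 + 66)*(-⅑) + 1/(-44) = 84*(-⅑) - 1/44 = -28/3 - 1/44 = -1235/132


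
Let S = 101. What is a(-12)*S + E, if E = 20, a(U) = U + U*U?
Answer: 13352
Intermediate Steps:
a(U) = U + U**2
a(-12)*S + E = -12*(1 - 12)*101 + 20 = -12*(-11)*101 + 20 = 132*101 + 20 = 13332 + 20 = 13352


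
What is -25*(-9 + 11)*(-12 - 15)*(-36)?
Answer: -48600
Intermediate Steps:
-25*(-9 + 11)*(-12 - 15)*(-36) = -25*2*(-27)*(-36) = -(-1350)*(-36) = -25*1944 = -48600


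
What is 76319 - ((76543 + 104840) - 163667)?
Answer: 58603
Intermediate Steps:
76319 - ((76543 + 104840) - 163667) = 76319 - (181383 - 163667) = 76319 - 1*17716 = 76319 - 17716 = 58603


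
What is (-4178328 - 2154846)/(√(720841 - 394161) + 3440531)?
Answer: -7263160491798/3945751078427 + 4222116*√81670/3945751078427 ≈ -1.8404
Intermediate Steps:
(-4178328 - 2154846)/(√(720841 - 394161) + 3440531) = -6333174/(√326680 + 3440531) = -6333174/(2*√81670 + 3440531) = -6333174/(3440531 + 2*√81670)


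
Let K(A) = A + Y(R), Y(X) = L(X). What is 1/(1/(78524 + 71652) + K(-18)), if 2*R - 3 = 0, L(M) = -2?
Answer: -150176/3003519 ≈ -0.050000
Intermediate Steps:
R = 3/2 (R = 3/2 + (1/2)*0 = 3/2 + 0 = 3/2 ≈ 1.5000)
Y(X) = -2
K(A) = -2 + A (K(A) = A - 2 = -2 + A)
1/(1/(78524 + 71652) + K(-18)) = 1/(1/(78524 + 71652) + (-2 - 18)) = 1/(1/150176 - 20) = 1/(-3003519/150176) = -150176/3003519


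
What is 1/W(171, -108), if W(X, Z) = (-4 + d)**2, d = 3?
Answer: 1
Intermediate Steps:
W(X, Z) = 1 (W(X, Z) = (-4 + 3)**2 = (-1)**2 = 1)
1/W(171, -108) = 1/1 = 1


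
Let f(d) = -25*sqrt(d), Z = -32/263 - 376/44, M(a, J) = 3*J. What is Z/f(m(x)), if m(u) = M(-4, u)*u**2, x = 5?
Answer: 8358*sqrt(15)/1808125 ≈ 0.017903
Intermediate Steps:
m(u) = 3*u**3 (m(u) = (3*u)*u**2 = 3*u**3)
Z = -25074/2893 (Z = -32*1/263 - 376*1/44 = -32/263 - 94/11 = -25074/2893 ≈ -8.6671)
Z/f(m(x)) = -25074*(-sqrt(15)/1875)/2893 = -(-8358)*sqrt(15)/1808125 = 8358*sqrt(15)/1808125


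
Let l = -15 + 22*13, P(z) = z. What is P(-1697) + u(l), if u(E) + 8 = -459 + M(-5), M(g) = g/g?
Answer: -2163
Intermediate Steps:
M(g) = 1
l = 271 (l = -15 + 286 = 271)
u(E) = -466 (u(E) = -8 + (-459 + 1) = -8 - 458 = -466)
P(-1697) + u(l) = -1697 - 466 = -2163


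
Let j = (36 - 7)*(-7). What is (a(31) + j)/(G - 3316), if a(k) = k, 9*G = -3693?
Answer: 516/11179 ≈ 0.046158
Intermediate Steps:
G = -1231/3 (G = (1/9)*(-3693) = -1231/3 ≈ -410.33)
j = -203 (j = 29*(-7) = -203)
(a(31) + j)/(G - 3316) = (31 - 203)/(-1231/3 - 3316) = -172/(-11179/3) = -172*(-3/11179) = 516/11179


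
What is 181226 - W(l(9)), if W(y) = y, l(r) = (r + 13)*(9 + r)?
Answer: 180830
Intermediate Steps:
l(r) = (9 + r)*(13 + r) (l(r) = (13 + r)*(9 + r) = (9 + r)*(13 + r))
181226 - W(l(9)) = 181226 - (117 + 9² + 22*9) = 181226 - (117 + 81 + 198) = 181226 - 1*396 = 181226 - 396 = 180830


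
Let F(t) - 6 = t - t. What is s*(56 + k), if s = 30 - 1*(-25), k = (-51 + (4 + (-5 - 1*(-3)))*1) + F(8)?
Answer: 715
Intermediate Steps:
F(t) = 6 (F(t) = 6 + (t - t) = 6 + 0 = 6)
k = -43 (k = (-51 + (4 + (-5 - 1*(-3)))*1) + 6 = (-51 + (4 + (-5 + 3))*1) + 6 = (-51 + (4 - 2)*1) + 6 = (-51 + 2*1) + 6 = (-51 + 2) + 6 = -49 + 6 = -43)
s = 55 (s = 30 + 25 = 55)
s*(56 + k) = 55*(56 - 43) = 55*13 = 715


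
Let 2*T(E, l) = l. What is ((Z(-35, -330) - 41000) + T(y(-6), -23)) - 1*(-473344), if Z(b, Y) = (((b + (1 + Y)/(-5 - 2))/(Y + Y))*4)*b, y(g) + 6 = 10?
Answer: 9511371/22 ≈ 4.3234e+5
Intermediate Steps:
y(g) = 4 (y(g) = -6 + 10 = 4)
T(E, l) = l/2
Z(b, Y) = 2*b*(-⅐ + b - Y/7)/Y (Z(b, Y) = (((b + (1 + Y)/(-7))/((2*Y)))*4)*b = (((b + (1 + Y)*(-⅐))*(1/(2*Y)))*4)*b = (((b + (-⅐ - Y/7))*(1/(2*Y)))*4)*b = (((-⅐ + b - Y/7)*(1/(2*Y)))*4)*b = (((-⅐ + b - Y/7)/(2*Y))*4)*b = (2*(-⅐ + b - Y/7)/Y)*b = 2*b*(-⅐ + b - Y/7)/Y)
((Z(-35, -330) - 41000) + T(y(-6), -23)) - 1*(-473344) = (((2/7)*(-35)*(-1 - 1*(-330) + 7*(-35))/(-330) - 41000) + (½)*(-23)) - 1*(-473344) = (((2/7)*(-35)*(-1/330)*(-1 + 330 - 245) - 41000) - 23/2) + 473344 = (((2/7)*(-35)*(-1/330)*84 - 41000) - 23/2) + 473344 = ((28/11 - 41000) - 23/2) + 473344 = (-450972/11 - 23/2) + 473344 = -902197/22 + 473344 = 9511371/22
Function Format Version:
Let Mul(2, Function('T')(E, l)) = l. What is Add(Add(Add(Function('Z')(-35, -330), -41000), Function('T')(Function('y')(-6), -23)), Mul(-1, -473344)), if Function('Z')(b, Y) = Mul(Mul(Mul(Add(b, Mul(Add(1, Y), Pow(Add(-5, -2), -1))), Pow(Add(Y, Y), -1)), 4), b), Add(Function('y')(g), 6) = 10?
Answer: Rational(9511371, 22) ≈ 4.3234e+5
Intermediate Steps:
Function('y')(g) = 4 (Function('y')(g) = Add(-6, 10) = 4)
Function('T')(E, l) = Mul(Rational(1, 2), l)
Function('Z')(b, Y) = Mul(2, b, Pow(Y, -1), Add(Rational(-1, 7), b, Mul(Rational(-1, 7), Y))) (Function('Z')(b, Y) = Mul(Mul(Mul(Add(b, Mul(Add(1, Y), Pow(-7, -1))), Pow(Mul(2, Y), -1)), 4), b) = Mul(Mul(Mul(Add(b, Mul(Add(1, Y), Rational(-1, 7))), Mul(Rational(1, 2), Pow(Y, -1))), 4), b) = Mul(Mul(Mul(Add(b, Add(Rational(-1, 7), Mul(Rational(-1, 7), Y))), Mul(Rational(1, 2), Pow(Y, -1))), 4), b) = Mul(Mul(Mul(Add(Rational(-1, 7), b, Mul(Rational(-1, 7), Y)), Mul(Rational(1, 2), Pow(Y, -1))), 4), b) = Mul(Mul(Mul(Rational(1, 2), Pow(Y, -1), Add(Rational(-1, 7), b, Mul(Rational(-1, 7), Y))), 4), b) = Mul(Mul(2, Pow(Y, -1), Add(Rational(-1, 7), b, Mul(Rational(-1, 7), Y))), b) = Mul(2, b, Pow(Y, -1), Add(Rational(-1, 7), b, Mul(Rational(-1, 7), Y))))
Add(Add(Add(Function('Z')(-35, -330), -41000), Function('T')(Function('y')(-6), -23)), Mul(-1, -473344)) = Add(Add(Add(Mul(Rational(2, 7), -35, Pow(-330, -1), Add(-1, Mul(-1, -330), Mul(7, -35))), -41000), Mul(Rational(1, 2), -23)), Mul(-1, -473344)) = Add(Add(Add(Mul(Rational(2, 7), -35, Rational(-1, 330), Add(-1, 330, -245)), -41000), Rational(-23, 2)), 473344) = Add(Add(Add(Mul(Rational(2, 7), -35, Rational(-1, 330), 84), -41000), Rational(-23, 2)), 473344) = Add(Add(Add(Rational(28, 11), -41000), Rational(-23, 2)), 473344) = Add(Add(Rational(-450972, 11), Rational(-23, 2)), 473344) = Add(Rational(-902197, 22), 473344) = Rational(9511371, 22)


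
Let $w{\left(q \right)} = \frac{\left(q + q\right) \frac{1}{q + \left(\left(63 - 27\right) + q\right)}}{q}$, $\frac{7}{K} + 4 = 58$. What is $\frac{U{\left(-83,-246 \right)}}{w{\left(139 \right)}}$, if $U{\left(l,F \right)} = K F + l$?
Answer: $- \frac{162338}{9} \approx -18038.0$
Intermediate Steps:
$K = \frac{7}{54}$ ($K = \frac{7}{-4 + 58} = \frac{7}{54} \approx 0.12963$)
$U{\left(l,F \right)} = l + \frac{7 F}{54}$ ($U{\left(l,F \right)} = \frac{7 F}{54} + l = l + \frac{7 F}{54}$)
$w{\left(q \right)} = \frac{2}{36 + 2 q}$ ($w{\left(q \right)} = \frac{2 q \frac{1}{q + \left(36 + q\right)}}{q} = \frac{2 q \frac{1}{36 + 2 q}}{q} = \frac{2}{36 + 2 q}$)
$\frac{U{\left(-83,-246 \right)}}{w{\left(139 \right)}} = \frac{-83 + \frac{7}{54} \left(-246\right)}{\frac{1}{18 + 139}} = \frac{-83 - \frac{287}{9}}{\frac{1}{157}} = - \frac{1034 \frac{1}{\frac{1}{157}}}{9} = \left(- \frac{1034}{9}\right) 157 = - \frac{162338}{9}$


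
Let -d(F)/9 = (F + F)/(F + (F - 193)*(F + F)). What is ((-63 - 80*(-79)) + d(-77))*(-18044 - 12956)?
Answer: -104548771000/539 ≈ -1.9397e+8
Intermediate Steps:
d(F) = -18*F/(F + 2*F*(-193 + F)) (d(F) = -9*(F + F)/(F + (F - 193)*(F + F)) = -9*2*F/(F + (-193 + F)*(2*F)) = -9*2*F/(F + 2*F*(-193 + F)) = -18*F/(F + 2*F*(-193 + F)))
((-63 - 80*(-79)) + d(-77))*(-18044 - 12956) = ((-63 - 80*(-79)) - 18/(-385 + 2*(-77)))*(-18044 - 12956) = ((-63 + 6320) - 18/(-385 - 154))*(-31000) = (6257 - 18/(-539))*(-31000) = (6257 - 18*(-1/539))*(-31000) = (6257 + 18/539)*(-31000) = (3372541/539)*(-31000) = -104548771000/539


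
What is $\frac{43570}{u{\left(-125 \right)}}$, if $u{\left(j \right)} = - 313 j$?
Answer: $\frac{8714}{7825} \approx 1.1136$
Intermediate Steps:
$\frac{43570}{u{\left(-125 \right)}} = \frac{43570}{\left(-313\right) \left(-125\right)} = \frac{43570}{39125} = 43570 \cdot \frac{1}{39125} = \frac{8714}{7825}$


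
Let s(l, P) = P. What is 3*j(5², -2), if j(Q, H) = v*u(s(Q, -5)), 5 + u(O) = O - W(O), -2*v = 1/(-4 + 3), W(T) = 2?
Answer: -18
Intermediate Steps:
v = ½ (v = -1/(2*(-4 + 3)) = -½/(-1) = -½*(-1) = ½ ≈ 0.50000)
u(O) = -7 + O (u(O) = -5 + (O - 1*2) = -5 + (O - 2) = -5 + (-2 + O) = -7 + O)
j(Q, H) = -6 (j(Q, H) = (-7 - 5)/2 = (½)*(-12) = -6)
3*j(5², -2) = 3*(-6) = -18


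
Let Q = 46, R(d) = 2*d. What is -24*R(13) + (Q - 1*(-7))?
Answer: -571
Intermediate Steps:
-24*R(13) + (Q - 1*(-7)) = -48*13 + (46 - 1*(-7)) = -24*26 + (46 + 7) = -624 + 53 = -571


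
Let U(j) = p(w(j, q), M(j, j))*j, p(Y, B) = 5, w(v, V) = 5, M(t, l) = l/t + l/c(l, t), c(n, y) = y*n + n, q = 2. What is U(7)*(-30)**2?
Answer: 31500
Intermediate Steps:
c(n, y) = n + n*y (c(n, y) = n*y + n = n + n*y)
M(t, l) = 1/(1 + t) + l/t (M(t, l) = l/t + l/((l*(1 + t))) = l/t + l*(1/(l*(1 + t))) = l/t + 1/(1 + t) = 1/(1 + t) + l/t)
U(j) = 5*j
U(7)*(-30)**2 = (5*7)*(-30)**2 = 35*900 = 31500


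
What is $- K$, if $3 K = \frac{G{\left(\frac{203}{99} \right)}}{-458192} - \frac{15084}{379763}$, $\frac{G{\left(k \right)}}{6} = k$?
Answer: $\frac{16302095143}{1230459462936} \approx 0.013249$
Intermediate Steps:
$G{\left(k \right)} = 6 k$
$K = - \frac{16302095143}{1230459462936}$ ($K = \frac{\frac{6 \cdot \frac{203}{99}}{-458192} - \frac{15084}{379763}}{3} = \frac{6 \cdot 203 \cdot \frac{1}{99} \left(- \frac{1}{458192}\right) - \frac{15084}{379763}}{3} = \frac{6 \cdot \frac{203}{99} \left(- \frac{1}{458192}\right) - \frac{15084}{379763}}{3} = \frac{\frac{406}{33} \left(- \frac{1}{458192}\right) - \frac{15084}{379763}}{3} = \frac{- \frac{29}{1080024} - \frac{15084}{379763}}{3} = \frac{1}{3} \left(- \frac{16302095143}{410153154312}\right) = - \frac{16302095143}{1230459462936} \approx -0.013249$)
$- K = \left(-1\right) \left(- \frac{16302095143}{1230459462936}\right) = \frac{16302095143}{1230459462936}$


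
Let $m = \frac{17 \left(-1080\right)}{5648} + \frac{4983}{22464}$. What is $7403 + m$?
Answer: $\frac{19560077245}{2643264} \approx 7400.0$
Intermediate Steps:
$m = - \frac{8006147}{2643264}$ ($m = \left(-18360\right) \frac{1}{5648} + 4983 \cdot \frac{1}{22464} = - \frac{2295}{706} + \frac{1661}{7488} = - \frac{8006147}{2643264} \approx -3.0289$)
$7403 + m = 7403 - \frac{8006147}{2643264} = \frac{19560077245}{2643264}$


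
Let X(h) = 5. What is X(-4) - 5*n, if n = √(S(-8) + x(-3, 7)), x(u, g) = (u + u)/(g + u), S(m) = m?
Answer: 5 - 5*I*√38/2 ≈ 5.0 - 15.411*I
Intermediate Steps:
x(u, g) = 2*u/(g + u) (x(u, g) = (2*u)/(g + u) = 2*u/(g + u))
n = I*√38/2 (n = √(-8 + 2*(-3)/(7 - 3)) = √(-8 + 2*(-3)/4) = √(-8 + 2*(-3)*(¼)) = √(-8 - 3/2) = √(-19/2) = I*√38/2 ≈ 3.0822*I)
X(-4) - 5*n = 5 - 5*I*√38/2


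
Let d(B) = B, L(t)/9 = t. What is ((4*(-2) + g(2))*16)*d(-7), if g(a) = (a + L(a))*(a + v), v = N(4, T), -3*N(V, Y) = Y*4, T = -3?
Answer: -12544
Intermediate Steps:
L(t) = 9*t
N(V, Y) = -4*Y/3 (N(V, Y) = -Y*4/3 = -4*Y/3)
v = 4 (v = -4/3*(-3) = 4)
g(a) = 10*a*(4 + a) (g(a) = (a + 9*a)*(a + 4) = (10*a)*(4 + a) = 10*a*(4 + a))
((4*(-2) + g(2))*16)*d(-7) = ((4*(-2) + 10*2*(4 + 2))*16)*(-7) = ((-8 + 10*2*6)*16)*(-7) = ((-8 + 120)*16)*(-7) = (112*16)*(-7) = 1792*(-7) = -12544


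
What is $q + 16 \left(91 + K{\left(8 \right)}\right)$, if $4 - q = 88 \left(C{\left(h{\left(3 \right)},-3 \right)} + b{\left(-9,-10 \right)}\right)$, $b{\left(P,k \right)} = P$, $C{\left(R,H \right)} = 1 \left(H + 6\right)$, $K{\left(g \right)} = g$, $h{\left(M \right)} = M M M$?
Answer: $2116$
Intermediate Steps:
$h{\left(M \right)} = M^{3}$ ($h{\left(M \right)} = M^{2} M = M^{3}$)
$C{\left(R,H \right)} = 6 + H$ ($C{\left(R,H \right)} = 1 \left(6 + H\right) = 6 + H$)
$q = 532$ ($q = 4 - 88 \left(\left(6 - 3\right) - 9\right) = 4 - 88 \left(3 - 9\right) = 4 - 88 \left(-6\right) = 4 - -528 = 4 + 528 = 532$)
$q + 16 \left(91 + K{\left(8 \right)}\right) = 532 + 16 \left(91 + 8\right) = 532 + 16 \cdot 99 = 532 + 1584 = 2116$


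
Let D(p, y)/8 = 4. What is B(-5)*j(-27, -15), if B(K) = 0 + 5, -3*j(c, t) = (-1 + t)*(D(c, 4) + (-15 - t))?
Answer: 2560/3 ≈ 853.33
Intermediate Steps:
D(p, y) = 32 (D(p, y) = 8*4 = 32)
j(c, t) = -(-1 + t)*(17 - t)/3 (j(c, t) = -(-1 + t)*(32 + (-15 - t))/3 = -(-1 + t)*(17 - t)/3)
B(K) = 5
B(-5)*j(-27, -15) = 5*(17/3 - 6*(-15) + (⅓)*(-15)²) = 5*(17/3 + 90 + (⅓)*225) = 5*(17/3 + 90 + 75) = 5*(512/3) = 2560/3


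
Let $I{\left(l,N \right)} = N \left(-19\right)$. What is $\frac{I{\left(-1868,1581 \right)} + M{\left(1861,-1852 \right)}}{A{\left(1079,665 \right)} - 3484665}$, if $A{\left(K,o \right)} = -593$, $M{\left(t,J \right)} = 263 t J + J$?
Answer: $\frac{906480327}{3485258} \approx 260.09$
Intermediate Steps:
$I{\left(l,N \right)} = - 19 N$
$M{\left(t,J \right)} = J + 263 J t$ ($M{\left(t,J \right)} = 263 J t + J = J + 263 J t$)
$\frac{I{\left(-1868,1581 \right)} + M{\left(1861,-1852 \right)}}{A{\left(1079,665 \right)} - 3484665} = \frac{\left(-19\right) 1581 - 1852 \left(1 + 263 \cdot 1861\right)}{-593 - 3484665} = \frac{-30039 - 1852 \left(1 + 489443\right)}{-3485258} = \left(-30039 - 906450288\right) \left(- \frac{1}{3485258}\right) = \left(-906480327\right) \left(- \frac{1}{3485258}\right) = \frac{906480327}{3485258}$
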